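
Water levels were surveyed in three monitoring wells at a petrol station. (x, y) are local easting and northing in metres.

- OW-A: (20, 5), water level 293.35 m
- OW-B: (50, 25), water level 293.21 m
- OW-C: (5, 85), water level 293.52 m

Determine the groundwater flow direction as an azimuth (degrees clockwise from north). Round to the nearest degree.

Taking OW-A as reference: OW-B−OW-A = (30, 20, -0.14); OW-C−OW-A = (-15, 80, +0.17).
Solve a·Δx + b·Δy = Δh: det = 30·80 − (-15)·20 = 2700.
∂h/∂x = [(-0.14)·80 − (+0.17)·20] / 2700 = -0.005407
∂h/∂y = [30·(+0.17) − (-15)·(-0.14)] / 2700 = +0.001111
Flow direction (−∇h) has components (+0.005407 E, -0.001111 N).
Azimuth = atan2(E, N) = atan2(+0.005407, -0.001111) = 101.6° ≈ 102°.

102°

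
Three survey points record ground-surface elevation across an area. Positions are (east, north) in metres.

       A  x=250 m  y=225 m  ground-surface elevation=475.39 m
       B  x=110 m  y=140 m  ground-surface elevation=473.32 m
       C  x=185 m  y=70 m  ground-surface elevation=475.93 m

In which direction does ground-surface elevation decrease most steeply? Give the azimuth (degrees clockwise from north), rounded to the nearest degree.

300°

Taking A as reference: B−A = (-140, -85, -2.07); C−A = (-65, -155, +0.54).
Solve a·Δx + b·Δy = Δz: det = (-140)·(-155) − (-65)·(-85) = 16175.
∂z/∂x = [(-2.07)·(-155) − (+0.54)·(-85)] / 16175 = +0.02267
∂z/∂y = [(-140)·(+0.54) − (-65)·(-2.07)] / 16175 = -0.01299
Steepest decrease is along −∇f: components (-0.02267 E, +0.01299 N).
Azimuth = atan2(-0.02267, +0.01299) = 299.8° ≈ 300°.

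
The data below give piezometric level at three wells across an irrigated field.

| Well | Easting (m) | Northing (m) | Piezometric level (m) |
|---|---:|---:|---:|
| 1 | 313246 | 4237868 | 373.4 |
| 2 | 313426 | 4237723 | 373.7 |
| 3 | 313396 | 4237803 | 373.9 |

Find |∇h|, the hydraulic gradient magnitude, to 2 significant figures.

0.0069

Three-point gradient (reference 1): Δ to 2 = (180, -145, +0.3), Δ to 3 = (150, -65, +0.5).
∂h/∂x = +0.005274, ∂h/∂y = +0.004478 (det = 10050).
|∇h| = √(0.005274² + 0.004478²) = 0.006919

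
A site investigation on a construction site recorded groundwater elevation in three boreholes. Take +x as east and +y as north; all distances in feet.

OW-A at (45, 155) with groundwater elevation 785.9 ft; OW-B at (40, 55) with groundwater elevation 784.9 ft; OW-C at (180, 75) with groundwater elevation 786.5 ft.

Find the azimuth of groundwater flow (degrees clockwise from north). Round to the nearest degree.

227°

Taking OW-A as reference: OW-B−OW-A = (-5, -100, -1.0); OW-C−OW-A = (135, -80, +0.6).
Solve a·Δx + b·Δy = Δh: det = (-5)·(-80) − 135·(-100) = 13900.
∂h/∂x = [(-1.0)·(-80) − (+0.6)·(-100)] / 13900 = +0.01007
∂h/∂y = [(-5)·(+0.6) − 135·(-1.0)] / 13900 = +0.009496
Flow direction (−∇h) has components (-0.01007 E, -0.009496 N).
Azimuth = atan2(E, N) = atan2(-0.01007, -0.009496) = 226.7° ≈ 227°.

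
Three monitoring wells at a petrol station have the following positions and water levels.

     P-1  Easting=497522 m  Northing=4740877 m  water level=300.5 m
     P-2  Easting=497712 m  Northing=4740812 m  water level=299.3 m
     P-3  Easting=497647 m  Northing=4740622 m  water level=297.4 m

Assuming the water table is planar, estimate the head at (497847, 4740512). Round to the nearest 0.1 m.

With h = a·x + b·y + c and P-1 as origin, the differences give:
  190·a + (-65)·b = -1.2
  125·a + (-255)·b = -3.1
Eliminate b (×(-255) and ×(-65), subtract): -40325·a = 104.50 → a = ∂h/∂x = -0.002591
Back-substitute: b = ∂h/∂y = +0.01089.
h(497847, 4740512) = 300.5 + (-0.002591)·(325) + (+0.01089)·(-365) = 300.5 -0.842 -3.974 = 295.684 m.

295.7 m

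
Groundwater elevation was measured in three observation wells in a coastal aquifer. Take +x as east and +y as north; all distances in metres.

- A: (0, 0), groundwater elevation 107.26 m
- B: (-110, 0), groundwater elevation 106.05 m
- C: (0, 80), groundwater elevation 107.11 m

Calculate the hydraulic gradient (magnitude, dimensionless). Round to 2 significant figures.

0.011

∂h/∂x = (106.05 − 107.26) / (-110 − 0) = +0.01100
∂h/∂y = (107.11 − 107.26) / (80 − 0) = -0.001875
|∇h| = √(0.01100² + -0.001875²) = 0.01116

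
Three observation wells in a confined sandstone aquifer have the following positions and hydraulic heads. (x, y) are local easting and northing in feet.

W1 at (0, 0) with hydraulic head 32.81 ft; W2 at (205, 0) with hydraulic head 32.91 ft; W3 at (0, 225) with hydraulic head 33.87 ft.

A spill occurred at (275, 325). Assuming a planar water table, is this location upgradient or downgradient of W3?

∂h/∂x = (32.91 − 32.81) / (205 − 0) = +0.0004878
∂h/∂y = (33.87 − 32.81) / (225 − 0) = +0.004711
Head at (275, 325) = 32.81 + (+0.0004878)·(275) + (+0.004711)·(325) = 34.48 ft.
That is higher than the 33.87 ft at W3, so the point is upgradient.

upgradient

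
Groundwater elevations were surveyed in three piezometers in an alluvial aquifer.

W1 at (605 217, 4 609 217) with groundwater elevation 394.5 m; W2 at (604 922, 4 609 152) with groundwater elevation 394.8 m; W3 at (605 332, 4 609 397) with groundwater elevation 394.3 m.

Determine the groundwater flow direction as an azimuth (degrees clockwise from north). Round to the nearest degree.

Differences from W1: to W2 (Δx, Δy, Δh) = (-295, -65, +0.3); to W3 = (115, 180, -0.2).
Solve a·Δx + b·Δy = Δh: det = (-295)·180 − 115·(-65) = -45625.
∂h/∂x = [(+0.3)·180 − (-0.2)·(-65)] / -45625 = -0.0008986
∂h/∂y = [(-295)·(-0.2) − 115·(+0.3)] / -45625 = -0.0005370
Flow direction (−∇h) has components (+0.0008986 E, +0.0005370 N).
Azimuth = atan2(E, N) = atan2(+0.0008986, +0.0005370) = 59.1° ≈ 059°.

059°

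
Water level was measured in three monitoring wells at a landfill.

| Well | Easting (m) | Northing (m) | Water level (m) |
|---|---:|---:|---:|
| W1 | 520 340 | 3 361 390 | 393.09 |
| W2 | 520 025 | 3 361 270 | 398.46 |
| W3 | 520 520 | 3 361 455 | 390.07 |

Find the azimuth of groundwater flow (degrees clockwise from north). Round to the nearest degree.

With h = a·x + b·y + c and W1 as origin, the differences give:
  (-315)·a + (-120)·b = +5.37
  180·a + 65·b = -3.02
Eliminate b (×65 and ×(-120), subtract): 1125·a = -13.350 → a = ∂h/∂x = -0.01187
Back-substitute: b = ∂h/∂y = -0.01360.
Flow direction (−∇h) has components (+0.01187 E, +0.01360 N).
Azimuth = atan2(E, N) = atan2(+0.01187, +0.01360) = 41.1° ≈ 041°.

041°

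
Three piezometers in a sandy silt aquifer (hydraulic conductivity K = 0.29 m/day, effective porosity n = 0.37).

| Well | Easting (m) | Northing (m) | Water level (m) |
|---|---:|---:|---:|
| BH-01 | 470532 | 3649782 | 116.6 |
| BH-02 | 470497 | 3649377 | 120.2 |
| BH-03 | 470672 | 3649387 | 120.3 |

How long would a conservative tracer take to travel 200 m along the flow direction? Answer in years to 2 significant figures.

77 years

With h = a·x + b·y + c and BH-01 as origin, the differences give:
  (-35)·a + (-405)·b = +3.6
  140·a + (-395)·b = +3.7
Eliminate b (×(-395) and ×(-405), subtract): 70525·a = 76.50 → a = ∂h/∂x = +0.001085
Back-substitute: b = ∂h/∂y = -0.008983.
|∇h| = √(0.001085² + -0.008983²) = 0.009048
Seepage velocity v = K·i/n = 0.29 × 0.009048 / 0.37 = 0.007092 m/day.
t = 200 / 0.007092 = 2.82e+04 days = 77.2 years.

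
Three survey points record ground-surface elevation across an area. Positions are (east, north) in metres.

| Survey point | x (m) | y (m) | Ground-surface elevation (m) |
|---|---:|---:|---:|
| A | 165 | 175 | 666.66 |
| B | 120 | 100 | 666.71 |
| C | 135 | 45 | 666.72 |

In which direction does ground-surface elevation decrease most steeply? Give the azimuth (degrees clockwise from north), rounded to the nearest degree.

Three-point gradient (reference A): Δ to B = (-45, -75, +0.05), Δ to C = (-30, -130, +0.06).
∂z/∂x = -0.0005556, ∂z/∂y = -0.0003333 (det = 3600).
Steepest decrease is along −∇f: components (+0.0005556 E, +0.0003333 N).
Azimuth = atan2(+0.0005556, +0.0003333) = 59.0° ≈ 059°.

059°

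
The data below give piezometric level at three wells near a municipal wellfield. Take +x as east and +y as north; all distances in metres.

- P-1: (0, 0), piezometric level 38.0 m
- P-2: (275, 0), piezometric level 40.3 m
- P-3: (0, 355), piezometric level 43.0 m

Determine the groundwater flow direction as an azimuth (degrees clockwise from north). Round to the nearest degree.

211°

∂h/∂x = (40.3 − 38.0) / (275 − 0) = +0.008364
∂h/∂y = (43.0 − 38.0) / (355 − 0) = +0.01408
Flow direction (−∇h) has components (-0.008364 E, -0.01408 N).
Azimuth = atan2(E, N) = atan2(-0.008364, -0.01408) = 210.7° ≈ 211°.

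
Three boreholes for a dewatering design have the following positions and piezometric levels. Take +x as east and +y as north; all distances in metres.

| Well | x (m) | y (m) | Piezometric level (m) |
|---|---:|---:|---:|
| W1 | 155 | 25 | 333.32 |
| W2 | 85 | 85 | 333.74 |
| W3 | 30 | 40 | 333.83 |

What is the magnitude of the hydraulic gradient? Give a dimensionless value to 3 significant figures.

0.00458

Taking W1 as reference: W2−W1 = (-70, 60, +0.42); W3−W1 = (-125, 15, +0.51).
Solve a·Δx + b·Δy = Δh: det = (-70)·15 − (-125)·60 = 6450.
∂h/∂x = [(+0.42)·15 − (+0.51)·60] / 6450 = -0.003767
∂h/∂y = [(-70)·(+0.51) − (-125)·(+0.42)] / 6450 = +0.002605
|∇h| = √(-0.003767² + 0.002605²) = 0.00458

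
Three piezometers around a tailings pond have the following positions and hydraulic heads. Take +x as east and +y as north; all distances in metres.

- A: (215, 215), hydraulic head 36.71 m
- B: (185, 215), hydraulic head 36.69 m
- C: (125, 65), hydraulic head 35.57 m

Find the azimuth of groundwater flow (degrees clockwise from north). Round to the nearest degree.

185°

Differences from A: to B (Δx, Δy, Δh) = (-30, 0, -0.02); to C = (-90, -150, -1.14).
Determinant of the coordinate differences = (-30)·(-150) − (-90)·0 = 4500.
∂h/∂x = [(-0.02)·(-150) − (-1.14)·0] / 4500 = +0.0006667
∂h/∂y = [(-30)·(-1.14) − (-90)·(-0.02)] / 4500 = +0.007200
Flow direction (−∇h) has components (-0.0006667 E, -0.007200 N).
Azimuth = atan2(E, N) = atan2(-0.0006667, -0.007200) = 185.3° ≈ 185°.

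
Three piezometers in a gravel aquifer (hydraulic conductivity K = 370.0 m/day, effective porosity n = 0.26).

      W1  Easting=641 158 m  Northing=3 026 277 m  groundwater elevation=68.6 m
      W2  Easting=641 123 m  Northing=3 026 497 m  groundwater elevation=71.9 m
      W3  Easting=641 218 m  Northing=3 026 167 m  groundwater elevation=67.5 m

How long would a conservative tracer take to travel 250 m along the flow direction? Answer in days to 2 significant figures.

Taking W1 as reference: W2−W1 = (-35, 220, +3.3); W3−W1 = (60, -110, -1.1).
Solve a·Δx + b·Δy = Δh: det = (-35)·(-110) − 60·220 = -9350.
∂h/∂x = [(+3.3)·(-110) − (-1.1)·220] / -9350 = +0.01294
∂h/∂y = [(-35)·(-1.1) − 60·(+3.3)] / -9350 = +0.01706
|∇h| = √(0.01294² + 0.01706²) = 0.02141
Seepage velocity v = K·i/n = 370.0 × 0.02141 / 0.26 = 30.47 m/day.
t = 250 / 30.47 = 8.205 days.

8.2 days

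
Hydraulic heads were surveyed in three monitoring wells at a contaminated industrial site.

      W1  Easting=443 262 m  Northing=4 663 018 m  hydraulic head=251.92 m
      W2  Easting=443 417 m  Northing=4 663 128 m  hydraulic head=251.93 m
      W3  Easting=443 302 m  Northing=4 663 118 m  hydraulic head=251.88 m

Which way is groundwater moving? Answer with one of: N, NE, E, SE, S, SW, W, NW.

NW

Three-point gradient (reference W1): Δ to W2 = (155, 110, +0.01), Δ to W3 = (40, 100, -0.04).
∂h/∂x = +0.0004865, ∂h/∂y = -0.0005946 (det = 11100).
Flow = −∇h = (-0.0004865 east, +0.0005946 north), which points northwest.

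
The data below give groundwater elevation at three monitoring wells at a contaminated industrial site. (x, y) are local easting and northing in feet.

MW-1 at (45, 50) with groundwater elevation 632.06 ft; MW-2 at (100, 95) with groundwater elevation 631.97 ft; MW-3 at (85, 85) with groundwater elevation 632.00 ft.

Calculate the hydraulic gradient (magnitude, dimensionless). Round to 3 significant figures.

0.00433

Taking MW-1 as reference: MW-2−MW-1 = (55, 45, -0.09); MW-3−MW-1 = (40, 35, -0.06).
Determinant of the coordinate differences = 55·35 − 40·45 = 125.
∂h/∂x = [(-0.09)·35 − (-0.06)·45] / 125 = -0.003600
∂h/∂y = [55·(-0.06) − 40·(-0.09)] / 125 = +0.002400
|∇h| = √(-0.003600² + 0.002400²) = 0.004327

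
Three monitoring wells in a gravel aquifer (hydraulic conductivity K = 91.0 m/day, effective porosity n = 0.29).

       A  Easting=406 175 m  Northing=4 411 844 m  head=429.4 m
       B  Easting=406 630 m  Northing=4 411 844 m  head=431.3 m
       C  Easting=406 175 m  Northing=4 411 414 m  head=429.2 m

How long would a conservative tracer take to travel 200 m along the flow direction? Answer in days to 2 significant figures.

∂h/∂x = (431.3 − 429.4) / (406630 − 406175) = +0.004176
∂h/∂y = (429.2 − 429.4) / (4411414 − 4411844) = +0.0004651
|∇h| = √(0.004176² + 0.0004651²) = 0.004202
Seepage velocity v = K·i/n = 91.0 × 0.004202 / 0.29 = 1.319 m/day.
t = 200 / 1.319 = 151.6 days.

150 days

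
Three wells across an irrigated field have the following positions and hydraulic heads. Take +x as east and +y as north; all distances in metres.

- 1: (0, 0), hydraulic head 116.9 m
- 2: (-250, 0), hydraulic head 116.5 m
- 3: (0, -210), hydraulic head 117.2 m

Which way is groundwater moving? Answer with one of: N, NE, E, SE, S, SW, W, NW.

NW

∂h/∂x = (116.5 − 116.9) / (-250 − 0) = +0.001600
∂h/∂y = (117.2 − 116.9) / (-210 − 0) = -0.001429
Flow = −∇h = (-0.001600 east, +0.001429 north), which points northwest.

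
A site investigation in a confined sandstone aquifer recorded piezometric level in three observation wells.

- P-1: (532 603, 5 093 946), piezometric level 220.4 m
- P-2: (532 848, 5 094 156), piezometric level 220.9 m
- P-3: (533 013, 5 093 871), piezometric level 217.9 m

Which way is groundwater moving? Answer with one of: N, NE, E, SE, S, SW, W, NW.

With h = a·x + b·y + c and P-1 as origin, the differences give:
  245·a + 210·b = +0.5
  410·a + (-75)·b = -2.5
Eliminate b (×(-75) and ×210, subtract): -104475·a = 487.50 → a = ∂h/∂x = -0.004666
Back-substitute: b = ∂h/∂y = +0.007825.
Flow = −∇h = (+0.004666 east, -0.007825 north), which points southeast.

SE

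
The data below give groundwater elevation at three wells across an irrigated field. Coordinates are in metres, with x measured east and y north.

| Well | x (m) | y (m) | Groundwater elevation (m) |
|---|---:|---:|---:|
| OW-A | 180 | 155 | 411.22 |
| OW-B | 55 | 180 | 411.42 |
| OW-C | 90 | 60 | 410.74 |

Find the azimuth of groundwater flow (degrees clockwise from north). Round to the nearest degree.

175°

Differences from OW-A: to OW-B (Δx, Δy, Δh) = (-125, 25, +0.20); to OW-C = (-90, -95, -0.48).
Solve a·Δx + b·Δy = Δh: det = (-125)·(-95) − (-90)·25 = 14125.
∂h/∂x = [(+0.20)·(-95) − (-0.48)·25] / 14125 = -0.0004956
∂h/∂y = [(-125)·(-0.48) − (-90)·(+0.20)] / 14125 = +0.005522
Flow direction (−∇h) has components (+0.0004956 E, -0.005522 N).
Azimuth = atan2(E, N) = atan2(+0.0004956, -0.005522) = 174.9° ≈ 175°.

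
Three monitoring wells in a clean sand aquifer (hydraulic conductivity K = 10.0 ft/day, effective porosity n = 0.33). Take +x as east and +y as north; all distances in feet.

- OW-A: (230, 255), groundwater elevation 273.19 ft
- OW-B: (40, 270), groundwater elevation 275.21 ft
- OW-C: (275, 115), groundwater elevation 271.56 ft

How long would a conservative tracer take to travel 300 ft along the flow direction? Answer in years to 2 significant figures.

Three-point gradient (reference OW-A): Δ to OW-B = (-190, 15, +2.02), Δ to OW-C = (45, -140, -1.63).
∂h/∂x = -0.009965, ∂h/∂y = +0.008440 (det = 25925).
|∇h| = √(-0.009965² + 0.008440²) = 0.01306
Seepage velocity v = K·i/n = 10.0 × 0.01306 / 0.33 = 0.3958 ft/day.
t = 300 / 0.3958 = 758 days = 2.08 years.

2.1 years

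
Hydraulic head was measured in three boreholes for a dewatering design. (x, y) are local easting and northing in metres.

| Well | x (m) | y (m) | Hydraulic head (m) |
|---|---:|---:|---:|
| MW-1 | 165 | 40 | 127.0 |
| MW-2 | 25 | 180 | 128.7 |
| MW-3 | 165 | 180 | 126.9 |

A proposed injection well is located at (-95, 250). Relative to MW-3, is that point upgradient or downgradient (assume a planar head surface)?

upgradient

Differences from MW-1: to MW-2 (Δx, Δy, Δh) = (-140, 140, +1.7); to MW-3 = (0, 140, -0.1).
Determinant of the coordinate differences = (-140)·140 − 0·140 = -19600.
∂h/∂x = [(+1.7)·140 − (-0.1)·140] / -19600 = -0.01286
∂h/∂y = [(-140)·(-0.1) − 0·(+1.7)] / -19600 = -0.0007143
Head at (-95, 250) = 127.0 + (-0.01286)·(-260) + (-0.0007143)·(210) = 130.19 m.
That is higher than the 126.9 m at MW-3, so the point is upgradient.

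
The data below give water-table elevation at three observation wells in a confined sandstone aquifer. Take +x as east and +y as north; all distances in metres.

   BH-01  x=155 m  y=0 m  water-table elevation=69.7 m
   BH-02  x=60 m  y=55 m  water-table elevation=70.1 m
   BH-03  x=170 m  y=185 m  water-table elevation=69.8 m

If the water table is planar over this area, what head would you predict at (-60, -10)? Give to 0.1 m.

70.5 m

Three-point gradient (reference BH-01): Δ to BH-02 = (-95, 55, +0.4), Δ to BH-03 = (15, 185, +0.1).
∂h/∂x = -0.003723, ∂h/∂y = +0.0008424 (det = -18400).
h(-60, -10) = 69.7 + (-0.003723)·(-215) + (+0.0008424)·(-10) = 69.7 +0.800 -0.008 = 70.492 m.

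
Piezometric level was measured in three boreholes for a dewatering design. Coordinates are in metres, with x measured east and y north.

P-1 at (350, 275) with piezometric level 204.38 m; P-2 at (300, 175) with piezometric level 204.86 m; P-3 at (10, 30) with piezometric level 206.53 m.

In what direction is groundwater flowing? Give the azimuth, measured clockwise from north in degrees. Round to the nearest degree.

With h = a·x + b·y + c and P-1 as origin, the differences give:
  (-50)·a + (-100)·b = +0.48
  (-340)·a + (-245)·b = +2.15
Eliminate b (×(-245) and ×(-100), subtract): -21750·a = 97.400 → a = ∂h/∂x = -0.004478
Back-substitute: b = ∂h/∂y = -0.002561.
Flow direction (−∇h) has components (+0.004478 E, +0.002561 N).
Azimuth = atan2(E, N) = atan2(+0.004478, +0.002561) = 60.2° ≈ 060°.

060°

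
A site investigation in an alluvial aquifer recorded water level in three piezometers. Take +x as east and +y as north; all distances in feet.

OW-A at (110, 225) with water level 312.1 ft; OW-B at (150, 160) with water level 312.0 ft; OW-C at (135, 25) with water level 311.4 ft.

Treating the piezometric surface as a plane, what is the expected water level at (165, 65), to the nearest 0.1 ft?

With h = a·x + b·y + c and OW-A as origin, the differences give:
  40·a + (-65)·b = -0.1
  25·a + (-200)·b = -0.7
Eliminate b (×(-200) and ×(-65), subtract): -6375·a = -25.50 → a = ∂h/∂x = +0.004000
Back-substitute: b = ∂h/∂y = +0.004000.
h(165, 65) = 312.1 + (+0.004000)·(55) + (+0.004000)·(-160) = 312.1 +0.220 -0.640 = 311.680 ft.

311.7 ft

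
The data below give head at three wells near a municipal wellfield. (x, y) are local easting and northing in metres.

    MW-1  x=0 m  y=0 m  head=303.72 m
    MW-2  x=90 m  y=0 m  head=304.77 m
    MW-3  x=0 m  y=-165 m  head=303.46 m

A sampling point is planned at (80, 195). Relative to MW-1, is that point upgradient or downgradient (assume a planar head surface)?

∂h/∂x = (304.77 − 303.72) / (90 − 0) = +0.01167
∂h/∂y = (303.46 − 303.72) / (-165 − 0) = +0.001576
Head at (80, 195) = 303.72 + (+0.01167)·(80) + (+0.001576)·(195) = 304.96 m.
That is higher than the 303.72 m at MW-1, so the point is upgradient.

upgradient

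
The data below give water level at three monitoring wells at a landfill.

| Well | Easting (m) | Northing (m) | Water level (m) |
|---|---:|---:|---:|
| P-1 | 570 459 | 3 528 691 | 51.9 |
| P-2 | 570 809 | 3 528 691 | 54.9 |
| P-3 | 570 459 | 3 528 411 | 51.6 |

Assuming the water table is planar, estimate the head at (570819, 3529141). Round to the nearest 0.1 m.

55.5 m

∂h/∂x = (54.9 − 51.9) / (570809 − 570459) = +0.008571
∂h/∂y = (51.6 − 51.9) / (3528411 − 3528691) = +0.001071
h(570819, 3529141) = 51.9 + (+0.008571)·(360) + (+0.001071)·(450) = 51.9 +3.086 +0.482 = 55.468 m.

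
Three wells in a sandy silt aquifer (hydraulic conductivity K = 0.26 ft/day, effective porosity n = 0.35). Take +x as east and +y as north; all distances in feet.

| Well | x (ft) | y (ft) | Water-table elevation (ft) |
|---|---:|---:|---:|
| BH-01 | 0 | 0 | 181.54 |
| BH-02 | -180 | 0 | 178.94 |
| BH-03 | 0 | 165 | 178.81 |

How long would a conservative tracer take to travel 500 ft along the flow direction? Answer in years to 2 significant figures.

∂h/∂x = (178.94 − 181.54) / (-180 − 0) = +0.01444
∂h/∂y = (178.81 − 181.54) / (165 − 0) = -0.01655
|∇h| = √(0.01444² + -0.01655²) = 0.02196
Seepage velocity v = K·i/n = 0.26 × 0.02196 / 0.35 = 0.01631 ft/day.
t = 500 / 0.01631 = 3.066e+04 days = 83.9 years.

84 years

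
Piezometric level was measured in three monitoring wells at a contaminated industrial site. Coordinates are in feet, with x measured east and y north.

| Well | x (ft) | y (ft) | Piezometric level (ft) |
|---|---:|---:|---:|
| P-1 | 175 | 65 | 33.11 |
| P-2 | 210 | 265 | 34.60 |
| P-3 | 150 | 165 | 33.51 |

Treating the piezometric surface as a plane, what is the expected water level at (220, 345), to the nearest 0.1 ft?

Three-point gradient (reference P-1): Δ to P-2 = (35, 200, +1.49), Δ to P-3 = (-25, 100, +0.40).
∂h/∂x = +0.008118, ∂h/∂y = +0.006029 (det = 8500).
h(220, 345) = 33.11 + (+0.008118)·(45) + (+0.006029)·(280) = 33.11 +0.365 +1.688 = 35.164 ft.

35.2 ft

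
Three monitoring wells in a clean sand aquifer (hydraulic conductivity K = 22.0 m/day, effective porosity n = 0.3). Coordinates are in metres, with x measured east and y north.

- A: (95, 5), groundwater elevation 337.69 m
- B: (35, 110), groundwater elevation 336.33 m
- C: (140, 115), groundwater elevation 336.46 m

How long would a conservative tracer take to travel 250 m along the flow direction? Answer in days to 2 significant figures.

With h = a·x + b·y + c and A as origin, the differences give:
  (-60)·a + 105·b = -1.36
  45·a + 110·b = -1.23
Eliminate b (×110 and ×105, subtract): -11325·a = -20.450 → a = ∂h/∂x = +0.001806
Back-substitute: b = ∂h/∂y = -0.01192.
|∇h| = √(0.001806² + -0.01192²) = 0.01206
Seepage velocity v = K·i/n = 22.0 × 0.01206 / 0.3 = 0.8844 m/day.
t = 250 / 0.8844 = 282.7 days.

280 days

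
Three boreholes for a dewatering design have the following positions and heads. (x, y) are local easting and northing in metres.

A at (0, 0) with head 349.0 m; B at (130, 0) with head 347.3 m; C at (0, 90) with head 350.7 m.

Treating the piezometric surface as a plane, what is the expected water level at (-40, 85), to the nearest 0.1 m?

351.1 m

∂h/∂x = (347.3 − 349.0) / (130 − 0) = -0.01308
∂h/∂y = (350.7 − 349.0) / (90 − 0) = +0.01889
h(-40, 85) = 349.0 + (-0.01308)·(-40) + (+0.01889)·(85) = 349.0 +0.523 +1.606 = 351.129 m.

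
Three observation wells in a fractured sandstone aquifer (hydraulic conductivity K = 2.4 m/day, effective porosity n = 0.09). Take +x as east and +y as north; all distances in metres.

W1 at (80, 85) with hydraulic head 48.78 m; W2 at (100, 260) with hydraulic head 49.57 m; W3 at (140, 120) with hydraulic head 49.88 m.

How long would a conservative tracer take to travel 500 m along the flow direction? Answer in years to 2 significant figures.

3.0 years

With h = a·x + b·y + c and W1 as origin, the differences give:
  20·a + 175·b = +0.79
  60·a + 35·b = +1.10
Eliminate b (×35 and ×175, subtract): -9800·a = -164.850 → a = ∂h/∂x = +0.01682
Back-substitute: b = ∂h/∂y = +0.002592.
|∇h| = √(0.01682² + 0.002592²) = 0.01702
Seepage velocity v = K·i/n = 2.4 × 0.01702 / 0.09 = 0.4539 m/day.
t = 500 / 0.4539 = 1102 days = 3.02 years.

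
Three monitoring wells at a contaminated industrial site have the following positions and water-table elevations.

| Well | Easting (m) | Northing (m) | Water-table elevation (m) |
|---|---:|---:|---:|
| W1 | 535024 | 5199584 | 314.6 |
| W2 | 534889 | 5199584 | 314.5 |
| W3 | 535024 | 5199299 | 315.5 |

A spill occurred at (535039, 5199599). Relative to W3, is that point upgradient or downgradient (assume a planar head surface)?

downgradient

∂h/∂x = (314.5 − 314.6) / (534889 − 535024) = +0.0007407
∂h/∂y = (315.5 − 314.6) / (5199299 − 5199584) = -0.003158
Head at (535039, 5199599) = 314.6 + (+0.0007407)·(15) + (-0.003158)·(15) = 314.56 m.
That is lower than the 315.5 m at W3, so the point is downgradient.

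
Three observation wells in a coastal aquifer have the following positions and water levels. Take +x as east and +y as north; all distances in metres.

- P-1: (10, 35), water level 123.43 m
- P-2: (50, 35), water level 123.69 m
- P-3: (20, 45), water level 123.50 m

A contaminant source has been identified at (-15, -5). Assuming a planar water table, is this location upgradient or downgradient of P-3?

downgradient

With h = a·x + b·y + c and P-1 as origin, the differences give:
  40·a + 0·b = +0.26
  10·a + 10·b = +0.07
Eliminate b (×10 and ×0, subtract): 400·a = 2.600 → a = ∂h/∂x = +0.006500
Back-substitute: b = ∂h/∂y = +0.0005000.
Head at (-15, -5) = 123.43 + (+0.006500)·(-25) + (+0.0005000)·(-40) = 123.25 m.
That is lower than the 123.50 m at P-3, so the point is downgradient.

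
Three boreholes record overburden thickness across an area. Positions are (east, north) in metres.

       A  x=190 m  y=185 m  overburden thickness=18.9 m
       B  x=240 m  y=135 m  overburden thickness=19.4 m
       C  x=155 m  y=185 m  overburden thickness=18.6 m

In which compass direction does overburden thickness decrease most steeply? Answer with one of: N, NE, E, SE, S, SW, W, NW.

W

With d = a·x + b·y + c and A as origin, the differences give:
  50·a + (-50)·b = +0.5
  (-35)·a + 0·b = -0.3
Eliminate b (×0 and ×(-50), subtract): -1750·a = -15.00 → a = ∂d/∂x = +0.008571
Back-substitute: b = ∂d/∂y = -0.001429.
Steepest decrease is along −∇f = (-0.008571 E, +0.001429 N) → west.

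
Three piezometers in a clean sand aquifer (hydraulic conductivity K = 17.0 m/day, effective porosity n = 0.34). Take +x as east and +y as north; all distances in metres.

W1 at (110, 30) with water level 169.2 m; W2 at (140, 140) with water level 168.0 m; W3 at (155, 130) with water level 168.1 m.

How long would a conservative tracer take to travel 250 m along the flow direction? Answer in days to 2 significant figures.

Taking W1 as reference: W2−W1 = (30, 110, -1.2); W3−W1 = (45, 100, -1.1).
Determinant of the coordinate differences = 30·100 − 45·110 = -1950.
∂h/∂x = [(-1.2)·100 − (-1.1)·110] / -1950 = -0.0005128
∂h/∂y = [30·(-1.1) − 45·(-1.2)] / -1950 = -0.01077
|∇h| = √(-0.0005128² + -0.01077²) = 0.01078
Seepage velocity v = K·i/n = 17.0 × 0.01078 / 0.34 = 0.539 m/day.
t = 250 / 0.539 = 463.8 days.

460 days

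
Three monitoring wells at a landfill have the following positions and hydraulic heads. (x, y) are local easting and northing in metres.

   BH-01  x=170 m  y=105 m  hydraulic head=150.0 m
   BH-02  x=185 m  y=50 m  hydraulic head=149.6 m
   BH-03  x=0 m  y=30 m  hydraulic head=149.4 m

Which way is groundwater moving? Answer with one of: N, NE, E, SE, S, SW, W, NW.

Taking BH-01 as reference: BH-02−BH-01 = (15, -55, -0.4); BH-03−BH-01 = (-170, -75, -0.6).
Solve a·Δx + b·Δy = Δh: det = 15·(-75) − (-170)·(-55) = -10475.
∂h/∂x = [(-0.4)·(-75) − (-0.6)·(-55)] / -10475 = +0.0002864
∂h/∂y = [15·(-0.6) − (-170)·(-0.4)] / -10475 = +0.007351
Flow = −∇h = (-0.0002864 east, -0.007351 north), which points south.

S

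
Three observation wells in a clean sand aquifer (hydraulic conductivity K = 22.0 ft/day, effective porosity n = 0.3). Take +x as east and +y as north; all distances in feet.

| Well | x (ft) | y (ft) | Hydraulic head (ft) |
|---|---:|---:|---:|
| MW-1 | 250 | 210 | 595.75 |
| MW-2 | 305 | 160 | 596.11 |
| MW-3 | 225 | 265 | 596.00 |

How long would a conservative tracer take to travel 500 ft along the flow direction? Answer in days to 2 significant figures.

310 days

Differences from MW-1: to MW-2 (Δx, Δy, Δh) = (55, -50, +0.36); to MW-3 = (-25, 55, +0.25).
Solve a·Δx + b·Δy = Δh: det = 55·55 − (-25)·(-50) = 1775.
∂h/∂x = [(+0.36)·55 − (+0.25)·(-50)] / 1775 = +0.01820
∂h/∂y = [55·(+0.25) − (-25)·(+0.36)] / 1775 = +0.01282
|∇h| = √(0.01820² + 0.01282²) = 0.02226
Seepage velocity v = K·i/n = 22.0 × 0.02226 / 0.3 = 1.632 ft/day.
t = 500 / 1.632 = 306.4 days.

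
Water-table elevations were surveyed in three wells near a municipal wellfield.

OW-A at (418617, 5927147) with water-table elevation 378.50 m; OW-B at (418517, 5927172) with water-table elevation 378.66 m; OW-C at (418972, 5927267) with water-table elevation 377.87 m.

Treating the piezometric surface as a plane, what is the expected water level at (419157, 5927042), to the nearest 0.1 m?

377.6 m

Differences from OW-A: to OW-B (Δx, Δy, Δh) = (-100, 25, +0.16); to OW-C = (355, 120, -0.63).
Solve a·Δx + b·Δy = Δh: det = (-100)·120 − 355·25 = -20875.
∂h/∂x = [(+0.16)·120 − (-0.63)·25] / -20875 = -0.001674
∂h/∂y = [(-100)·(-0.63) − 355·(+0.16)] / -20875 = -0.0002970
h(419157, 5927042) = 378.50 + (-0.001674)·(540) + (-0.0002970)·(-105) = 378.50 -0.904 +0.031 = 377.627 m.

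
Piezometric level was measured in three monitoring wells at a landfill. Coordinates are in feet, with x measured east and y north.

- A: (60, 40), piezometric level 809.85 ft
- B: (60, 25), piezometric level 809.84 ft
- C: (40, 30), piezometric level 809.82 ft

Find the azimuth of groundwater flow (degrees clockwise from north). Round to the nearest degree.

Differences from A: to B (Δx, Δy, Δh) = (0, -15, -0.01); to C = (-20, -10, -0.03).
Solve a·Δx + b·Δy = Δh: det = 0·(-10) − (-20)·(-15) = -300.
∂h/∂x = [(-0.01)·(-10) − (-0.03)·(-15)] / -300 = +0.001167
∂h/∂y = [0·(-0.03) − (-20)·(-0.01)] / -300 = +0.0006667
Flow direction (−∇h) has components (-0.001167 E, -0.0006667 N).
Azimuth = atan2(E, N) = atan2(-0.001167, -0.0006667) = 240.3° ≈ 240°.

240°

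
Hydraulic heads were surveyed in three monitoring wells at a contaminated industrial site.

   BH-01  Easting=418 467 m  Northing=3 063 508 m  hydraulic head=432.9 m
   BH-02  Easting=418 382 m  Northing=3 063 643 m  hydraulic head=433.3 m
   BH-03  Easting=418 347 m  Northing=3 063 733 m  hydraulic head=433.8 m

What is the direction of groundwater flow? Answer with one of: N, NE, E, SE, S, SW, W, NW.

Differences from BH-01: to BH-02 (Δx, Δy, Δh) = (-85, 135, +0.4); to BH-03 = (-120, 225, +0.9).
Solve a·Δx + b·Δy = Δh: det = (-85)·225 − (-120)·135 = -2925.
∂h/∂x = [(+0.4)·225 − (+0.9)·135] / -2925 = +0.01077
∂h/∂y = [(-85)·(+0.9) − (-120)·(+0.4)] / -2925 = +0.009744
Flow = −∇h = (-0.01077 east, -0.009744 north), which points southwest.

SW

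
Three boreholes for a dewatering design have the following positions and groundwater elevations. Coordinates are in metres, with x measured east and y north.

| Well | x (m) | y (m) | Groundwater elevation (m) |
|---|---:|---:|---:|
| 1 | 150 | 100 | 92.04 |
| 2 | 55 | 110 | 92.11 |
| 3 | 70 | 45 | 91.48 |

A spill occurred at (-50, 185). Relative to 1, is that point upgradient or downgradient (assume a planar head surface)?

upgradient

With h = a·x + b·y + c and 1 as origin, the differences give:
  (-95)·a + 10·b = +0.07
  (-80)·a + (-55)·b = -0.56
Eliminate b (×(-55) and ×10, subtract): 6025·a = 1.750 → a = ∂h/∂x = +0.0002905
Back-substitute: b = ∂h/∂y = +0.009759.
Head at (-50, 185) = 92.04 + (+0.0002905)·(-200) + (+0.009759)·(85) = 92.81 m.
That is higher than the 92.04 m at 1, so the point is upgradient.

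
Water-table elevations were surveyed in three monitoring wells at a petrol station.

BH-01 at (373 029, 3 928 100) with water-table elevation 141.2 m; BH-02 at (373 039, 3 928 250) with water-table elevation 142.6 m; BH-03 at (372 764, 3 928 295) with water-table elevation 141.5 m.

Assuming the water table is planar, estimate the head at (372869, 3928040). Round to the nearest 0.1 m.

Differences from BH-01: to BH-02 (Δx, Δy, Δh) = (10, 150, +1.4); to BH-03 = (-265, 195, +0.3).
Solve a·Δx + b·Δy = Δh: det = 10·195 − (-265)·150 = 41700.
∂h/∂x = [(+1.4)·195 − (+0.3)·150] / 41700 = +0.005468
∂h/∂y = [10·(+0.3) − (-265)·(+1.4)] / 41700 = +0.008969
h(372869, 3928040) = 141.2 + (+0.005468)·(-160) + (+0.008969)·(-60) = 141.2 -0.875 -0.538 = 139.787 m.

139.8 m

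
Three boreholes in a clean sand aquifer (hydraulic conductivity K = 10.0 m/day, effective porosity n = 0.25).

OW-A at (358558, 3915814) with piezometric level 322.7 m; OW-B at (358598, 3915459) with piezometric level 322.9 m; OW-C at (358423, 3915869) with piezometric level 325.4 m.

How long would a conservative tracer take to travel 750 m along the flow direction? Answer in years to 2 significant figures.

2.4 years

With h = a·x + b·y + c and OW-A as origin, the differences give:
  40·a + (-355)·b = +0.2
  (-135)·a + 55·b = +2.7
Eliminate b (×55 and ×(-355), subtract): -45725·a = 969.50 → a = ∂h/∂x = -0.02120
Back-substitute: b = ∂h/∂y = -0.002952.
|∇h| = √(-0.02120² + -0.002952²) = 0.0214
Seepage velocity v = K·i/n = 10.0 × 0.0214 / 0.25 = 0.856 m/day.
t = 750 / 0.856 = 876.2 days = 2.4 years.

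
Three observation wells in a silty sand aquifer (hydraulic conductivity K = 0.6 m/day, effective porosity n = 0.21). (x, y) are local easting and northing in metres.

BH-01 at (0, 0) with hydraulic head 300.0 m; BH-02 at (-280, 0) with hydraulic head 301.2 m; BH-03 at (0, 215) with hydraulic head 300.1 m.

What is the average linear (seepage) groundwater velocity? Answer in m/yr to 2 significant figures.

4.5 m/yr

∂h/∂x = (301.2 − 300.0) / (-280 − 0) = -0.004286
∂h/∂y = (300.1 − 300.0) / (215 − 0) = +0.0004651
|∇h| = √(-0.004286² + 0.0004651²) = 0.004311
Seepage velocity v = K·i/n = 0.6 × 0.004311 / 0.21 = 0.01232 m/day = 4.5 m/yr.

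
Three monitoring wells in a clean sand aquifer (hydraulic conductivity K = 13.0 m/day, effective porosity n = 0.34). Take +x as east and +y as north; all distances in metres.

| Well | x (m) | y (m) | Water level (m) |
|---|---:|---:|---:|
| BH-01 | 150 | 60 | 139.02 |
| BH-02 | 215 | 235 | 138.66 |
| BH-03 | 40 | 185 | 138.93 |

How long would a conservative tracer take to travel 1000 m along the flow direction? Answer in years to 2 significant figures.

Taking BH-01 as reference: BH-02−BH-01 = (65, 175, -0.36); BH-03−BH-01 = (-110, 125, -0.09).
Determinant of the coordinate differences = 65·125 − (-110)·175 = 27375.
∂h/∂x = [(-0.36)·125 − (-0.09)·175] / 27375 = -0.001068
∂h/∂y = [65·(-0.09) − (-110)·(-0.36)] / 27375 = -0.001660
|∇h| = √(-0.001068² + -0.001660²) = 0.001974
Seepage velocity v = K·i/n = 13.0 × 0.001974 / 0.34 = 0.07548 m/day.
t = 1000 / 0.07548 = 1.325e+04 days = 36.3 years.

36 years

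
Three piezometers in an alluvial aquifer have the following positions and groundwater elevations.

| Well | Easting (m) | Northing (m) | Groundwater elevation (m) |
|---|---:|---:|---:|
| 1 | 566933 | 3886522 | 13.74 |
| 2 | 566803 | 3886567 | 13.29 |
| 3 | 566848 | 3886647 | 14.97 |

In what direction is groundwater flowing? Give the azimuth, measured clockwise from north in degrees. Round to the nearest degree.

Three-point gradient (reference 1): Δ to 2 = (-130, 45, -0.45), Δ to 3 = (-85, 125, +1.23).
∂h/∂x = +0.008982, ∂h/∂y = +0.01595 (det = -12425).
Flow direction (−∇h) has components (-0.008982 E, -0.01595 N).
Azimuth = atan2(E, N) = atan2(-0.008982, -0.01595) = 209.4° ≈ 209°.

209°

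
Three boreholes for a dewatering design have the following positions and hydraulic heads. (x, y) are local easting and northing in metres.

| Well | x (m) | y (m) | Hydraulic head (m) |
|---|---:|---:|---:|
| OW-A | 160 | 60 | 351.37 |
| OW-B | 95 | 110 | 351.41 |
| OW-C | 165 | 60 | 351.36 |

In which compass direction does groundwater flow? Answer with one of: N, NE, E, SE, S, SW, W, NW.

NE

Differences from OW-A: to OW-B (Δx, Δy, Δh) = (-65, 50, +0.04); to OW-C = (5, 0, -0.01).
Solve a·Δx + b·Δy = Δh: det = (-65)·0 − 5·50 = -250.
∂h/∂x = [(+0.04)·0 − (-0.01)·50] / -250 = -0.002000
∂h/∂y = [(-65)·(-0.01) − 5·(+0.04)] / -250 = -0.001800
Flow = −∇h = (+0.002000 east, +0.001800 north), which points northeast.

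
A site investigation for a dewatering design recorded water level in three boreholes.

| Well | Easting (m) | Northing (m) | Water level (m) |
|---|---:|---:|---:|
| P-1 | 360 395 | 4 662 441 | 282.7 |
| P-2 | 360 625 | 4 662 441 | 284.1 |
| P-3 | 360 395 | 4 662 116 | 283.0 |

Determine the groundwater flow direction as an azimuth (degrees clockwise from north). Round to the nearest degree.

∂h/∂x = (284.1 − 282.7) / (360625 − 360395) = +0.006087
∂h/∂y = (283.0 − 282.7) / (4662116 − 4662441) = -0.0009231
Flow direction (−∇h) has components (-0.006087 E, +0.0009231 N).
Azimuth = atan2(E, N) = atan2(-0.006087, +0.0009231) = 278.6° ≈ 279°.

279°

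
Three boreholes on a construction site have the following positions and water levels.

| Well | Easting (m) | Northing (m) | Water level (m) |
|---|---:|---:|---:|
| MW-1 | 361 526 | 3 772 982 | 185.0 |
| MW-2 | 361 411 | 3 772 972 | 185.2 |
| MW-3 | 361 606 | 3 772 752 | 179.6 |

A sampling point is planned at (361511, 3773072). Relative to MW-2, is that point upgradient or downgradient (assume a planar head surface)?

Three-point gradient (reference MW-1): Δ to MW-2 = (-115, -10, +0.2), Δ to MW-3 = (80, -230, -5.4).
∂h/∂x = -0.003670, ∂h/∂y = +0.02220 (det = 27250).
Head at (361511, 3773072) = 185.0 + (-0.003670)·(-15) + (+0.02220)·(90) = 187.05 m.
That is higher than the 185.2 m at MW-2, so the point is upgradient.

upgradient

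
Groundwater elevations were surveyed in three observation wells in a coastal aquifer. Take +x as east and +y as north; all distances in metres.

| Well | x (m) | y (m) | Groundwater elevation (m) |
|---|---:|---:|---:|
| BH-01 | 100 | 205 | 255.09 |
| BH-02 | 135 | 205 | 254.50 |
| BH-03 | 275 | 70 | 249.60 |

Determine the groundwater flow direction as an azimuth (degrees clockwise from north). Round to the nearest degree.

138°

Three-point gradient (reference BH-01): Δ to BH-02 = (35, 0, -0.59), Δ to BH-03 = (175, -135, -5.49).
∂h/∂x = -0.01686, ∂h/∂y = +0.01881 (det = -4725).
Flow direction (−∇h) has components (+0.01686 E, -0.01881 N).
Azimuth = atan2(E, N) = atan2(+0.01686, -0.01881) = 138.1° ≈ 138°.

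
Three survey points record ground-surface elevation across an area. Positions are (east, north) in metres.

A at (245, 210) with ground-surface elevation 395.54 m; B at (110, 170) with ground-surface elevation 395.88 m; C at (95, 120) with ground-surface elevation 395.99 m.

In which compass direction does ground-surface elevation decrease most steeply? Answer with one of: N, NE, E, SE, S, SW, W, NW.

NE

Three-point gradient (reference A): Δ to B = (-135, -40, +0.34), Δ to C = (-150, -90, +0.45).
∂z/∂x = -0.002049, ∂z/∂y = -0.001585 (det = 6150).
Steepest decrease is along −∇f = (+0.002049 E, +0.001585 N) → northeast.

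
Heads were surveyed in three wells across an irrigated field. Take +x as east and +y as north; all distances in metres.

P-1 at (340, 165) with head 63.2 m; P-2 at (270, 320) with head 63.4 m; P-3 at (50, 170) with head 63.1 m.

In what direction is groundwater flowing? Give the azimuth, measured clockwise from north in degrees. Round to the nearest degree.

194°

Taking P-1 as reference: P-2−P-1 = (-70, 155, +0.2); P-3−P-1 = (-290, 5, -0.1).
Determinant of the coordinate differences = (-70)·5 − (-290)·155 = 44600.
∂h/∂x = [(+0.2)·5 − (-0.1)·155] / 44600 = +0.0003700
∂h/∂y = [(-70)·(-0.1) − (-290)·(+0.2)] / 44600 = +0.001457
Flow direction (−∇h) has components (-0.0003700 E, -0.001457 N).
Azimuth = atan2(E, N) = atan2(-0.0003700, -0.001457) = 194.2° ≈ 194°.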